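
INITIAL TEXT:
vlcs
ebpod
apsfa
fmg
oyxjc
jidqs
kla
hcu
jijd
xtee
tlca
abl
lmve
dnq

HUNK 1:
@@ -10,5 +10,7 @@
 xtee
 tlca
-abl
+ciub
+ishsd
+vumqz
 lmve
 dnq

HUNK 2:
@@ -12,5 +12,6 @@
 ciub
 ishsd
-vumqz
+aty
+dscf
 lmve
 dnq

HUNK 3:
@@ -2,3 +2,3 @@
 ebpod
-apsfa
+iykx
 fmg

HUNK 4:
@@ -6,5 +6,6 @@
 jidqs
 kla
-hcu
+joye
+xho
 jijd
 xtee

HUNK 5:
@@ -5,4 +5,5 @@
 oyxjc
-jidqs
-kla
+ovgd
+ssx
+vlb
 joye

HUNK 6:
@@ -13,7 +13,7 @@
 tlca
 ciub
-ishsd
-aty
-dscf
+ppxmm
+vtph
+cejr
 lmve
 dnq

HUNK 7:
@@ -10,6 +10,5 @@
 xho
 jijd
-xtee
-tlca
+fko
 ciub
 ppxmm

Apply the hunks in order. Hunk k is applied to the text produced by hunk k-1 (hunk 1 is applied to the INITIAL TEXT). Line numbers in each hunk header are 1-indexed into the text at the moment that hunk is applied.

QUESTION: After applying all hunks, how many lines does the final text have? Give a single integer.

Hunk 1: at line 10 remove [abl] add [ciub,ishsd,vumqz] -> 16 lines: vlcs ebpod apsfa fmg oyxjc jidqs kla hcu jijd xtee tlca ciub ishsd vumqz lmve dnq
Hunk 2: at line 12 remove [vumqz] add [aty,dscf] -> 17 lines: vlcs ebpod apsfa fmg oyxjc jidqs kla hcu jijd xtee tlca ciub ishsd aty dscf lmve dnq
Hunk 3: at line 2 remove [apsfa] add [iykx] -> 17 lines: vlcs ebpod iykx fmg oyxjc jidqs kla hcu jijd xtee tlca ciub ishsd aty dscf lmve dnq
Hunk 4: at line 6 remove [hcu] add [joye,xho] -> 18 lines: vlcs ebpod iykx fmg oyxjc jidqs kla joye xho jijd xtee tlca ciub ishsd aty dscf lmve dnq
Hunk 5: at line 5 remove [jidqs,kla] add [ovgd,ssx,vlb] -> 19 lines: vlcs ebpod iykx fmg oyxjc ovgd ssx vlb joye xho jijd xtee tlca ciub ishsd aty dscf lmve dnq
Hunk 6: at line 13 remove [ishsd,aty,dscf] add [ppxmm,vtph,cejr] -> 19 lines: vlcs ebpod iykx fmg oyxjc ovgd ssx vlb joye xho jijd xtee tlca ciub ppxmm vtph cejr lmve dnq
Hunk 7: at line 10 remove [xtee,tlca] add [fko] -> 18 lines: vlcs ebpod iykx fmg oyxjc ovgd ssx vlb joye xho jijd fko ciub ppxmm vtph cejr lmve dnq
Final line count: 18

Answer: 18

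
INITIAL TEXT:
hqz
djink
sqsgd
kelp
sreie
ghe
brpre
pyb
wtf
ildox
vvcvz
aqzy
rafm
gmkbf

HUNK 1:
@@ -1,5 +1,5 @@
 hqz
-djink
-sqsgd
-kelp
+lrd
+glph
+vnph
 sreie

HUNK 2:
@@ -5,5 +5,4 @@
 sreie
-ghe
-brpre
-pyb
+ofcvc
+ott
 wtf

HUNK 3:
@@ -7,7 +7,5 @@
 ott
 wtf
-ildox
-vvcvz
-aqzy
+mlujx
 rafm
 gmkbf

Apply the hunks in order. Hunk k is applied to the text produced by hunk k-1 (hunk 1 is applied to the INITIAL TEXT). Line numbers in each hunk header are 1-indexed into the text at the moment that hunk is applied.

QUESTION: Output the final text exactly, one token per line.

Hunk 1: at line 1 remove [djink,sqsgd,kelp] add [lrd,glph,vnph] -> 14 lines: hqz lrd glph vnph sreie ghe brpre pyb wtf ildox vvcvz aqzy rafm gmkbf
Hunk 2: at line 5 remove [ghe,brpre,pyb] add [ofcvc,ott] -> 13 lines: hqz lrd glph vnph sreie ofcvc ott wtf ildox vvcvz aqzy rafm gmkbf
Hunk 3: at line 7 remove [ildox,vvcvz,aqzy] add [mlujx] -> 11 lines: hqz lrd glph vnph sreie ofcvc ott wtf mlujx rafm gmkbf

Answer: hqz
lrd
glph
vnph
sreie
ofcvc
ott
wtf
mlujx
rafm
gmkbf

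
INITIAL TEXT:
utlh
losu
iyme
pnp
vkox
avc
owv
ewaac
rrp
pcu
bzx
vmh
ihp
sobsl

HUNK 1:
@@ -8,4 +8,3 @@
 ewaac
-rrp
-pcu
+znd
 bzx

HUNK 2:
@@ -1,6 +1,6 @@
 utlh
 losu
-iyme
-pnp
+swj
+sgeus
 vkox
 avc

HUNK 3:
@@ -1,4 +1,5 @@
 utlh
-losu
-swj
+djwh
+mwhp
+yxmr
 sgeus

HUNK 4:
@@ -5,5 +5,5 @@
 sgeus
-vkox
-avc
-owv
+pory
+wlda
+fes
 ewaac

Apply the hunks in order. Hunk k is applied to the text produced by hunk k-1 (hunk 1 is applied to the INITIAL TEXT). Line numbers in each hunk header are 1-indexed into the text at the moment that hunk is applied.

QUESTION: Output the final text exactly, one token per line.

Answer: utlh
djwh
mwhp
yxmr
sgeus
pory
wlda
fes
ewaac
znd
bzx
vmh
ihp
sobsl

Derivation:
Hunk 1: at line 8 remove [rrp,pcu] add [znd] -> 13 lines: utlh losu iyme pnp vkox avc owv ewaac znd bzx vmh ihp sobsl
Hunk 2: at line 1 remove [iyme,pnp] add [swj,sgeus] -> 13 lines: utlh losu swj sgeus vkox avc owv ewaac znd bzx vmh ihp sobsl
Hunk 3: at line 1 remove [losu,swj] add [djwh,mwhp,yxmr] -> 14 lines: utlh djwh mwhp yxmr sgeus vkox avc owv ewaac znd bzx vmh ihp sobsl
Hunk 4: at line 5 remove [vkox,avc,owv] add [pory,wlda,fes] -> 14 lines: utlh djwh mwhp yxmr sgeus pory wlda fes ewaac znd bzx vmh ihp sobsl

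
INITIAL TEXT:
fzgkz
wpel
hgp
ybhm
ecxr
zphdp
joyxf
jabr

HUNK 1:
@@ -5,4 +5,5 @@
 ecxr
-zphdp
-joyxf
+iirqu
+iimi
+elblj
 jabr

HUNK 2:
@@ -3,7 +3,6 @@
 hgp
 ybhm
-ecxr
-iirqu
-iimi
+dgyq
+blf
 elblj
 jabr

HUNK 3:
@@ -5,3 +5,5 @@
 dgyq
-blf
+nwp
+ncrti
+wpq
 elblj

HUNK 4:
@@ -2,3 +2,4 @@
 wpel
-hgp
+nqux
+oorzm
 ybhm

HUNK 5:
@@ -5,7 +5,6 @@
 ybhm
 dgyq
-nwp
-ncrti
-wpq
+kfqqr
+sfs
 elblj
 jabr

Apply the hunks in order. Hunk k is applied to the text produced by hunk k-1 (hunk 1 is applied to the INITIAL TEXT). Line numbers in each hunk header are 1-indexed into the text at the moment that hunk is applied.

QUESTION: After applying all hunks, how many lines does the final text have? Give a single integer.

Answer: 10

Derivation:
Hunk 1: at line 5 remove [zphdp,joyxf] add [iirqu,iimi,elblj] -> 9 lines: fzgkz wpel hgp ybhm ecxr iirqu iimi elblj jabr
Hunk 2: at line 3 remove [ecxr,iirqu,iimi] add [dgyq,blf] -> 8 lines: fzgkz wpel hgp ybhm dgyq blf elblj jabr
Hunk 3: at line 5 remove [blf] add [nwp,ncrti,wpq] -> 10 lines: fzgkz wpel hgp ybhm dgyq nwp ncrti wpq elblj jabr
Hunk 4: at line 2 remove [hgp] add [nqux,oorzm] -> 11 lines: fzgkz wpel nqux oorzm ybhm dgyq nwp ncrti wpq elblj jabr
Hunk 5: at line 5 remove [nwp,ncrti,wpq] add [kfqqr,sfs] -> 10 lines: fzgkz wpel nqux oorzm ybhm dgyq kfqqr sfs elblj jabr
Final line count: 10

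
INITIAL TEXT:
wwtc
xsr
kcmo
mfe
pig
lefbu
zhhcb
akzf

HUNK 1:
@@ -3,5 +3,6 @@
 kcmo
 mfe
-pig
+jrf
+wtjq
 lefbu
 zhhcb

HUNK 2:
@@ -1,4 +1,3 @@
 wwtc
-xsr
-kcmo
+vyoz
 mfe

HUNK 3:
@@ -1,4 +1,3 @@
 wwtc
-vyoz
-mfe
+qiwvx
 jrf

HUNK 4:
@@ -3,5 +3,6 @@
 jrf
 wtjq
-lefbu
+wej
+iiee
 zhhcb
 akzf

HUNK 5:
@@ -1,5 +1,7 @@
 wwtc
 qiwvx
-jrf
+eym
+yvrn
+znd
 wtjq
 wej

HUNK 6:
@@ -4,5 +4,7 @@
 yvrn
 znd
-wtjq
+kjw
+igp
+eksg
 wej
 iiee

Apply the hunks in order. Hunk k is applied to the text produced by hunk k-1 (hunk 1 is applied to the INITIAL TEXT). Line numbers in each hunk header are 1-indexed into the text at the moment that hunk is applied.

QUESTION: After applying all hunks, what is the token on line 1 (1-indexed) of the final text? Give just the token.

Hunk 1: at line 3 remove [pig] add [jrf,wtjq] -> 9 lines: wwtc xsr kcmo mfe jrf wtjq lefbu zhhcb akzf
Hunk 2: at line 1 remove [xsr,kcmo] add [vyoz] -> 8 lines: wwtc vyoz mfe jrf wtjq lefbu zhhcb akzf
Hunk 3: at line 1 remove [vyoz,mfe] add [qiwvx] -> 7 lines: wwtc qiwvx jrf wtjq lefbu zhhcb akzf
Hunk 4: at line 3 remove [lefbu] add [wej,iiee] -> 8 lines: wwtc qiwvx jrf wtjq wej iiee zhhcb akzf
Hunk 5: at line 1 remove [jrf] add [eym,yvrn,znd] -> 10 lines: wwtc qiwvx eym yvrn znd wtjq wej iiee zhhcb akzf
Hunk 6: at line 4 remove [wtjq] add [kjw,igp,eksg] -> 12 lines: wwtc qiwvx eym yvrn znd kjw igp eksg wej iiee zhhcb akzf
Final line 1: wwtc

Answer: wwtc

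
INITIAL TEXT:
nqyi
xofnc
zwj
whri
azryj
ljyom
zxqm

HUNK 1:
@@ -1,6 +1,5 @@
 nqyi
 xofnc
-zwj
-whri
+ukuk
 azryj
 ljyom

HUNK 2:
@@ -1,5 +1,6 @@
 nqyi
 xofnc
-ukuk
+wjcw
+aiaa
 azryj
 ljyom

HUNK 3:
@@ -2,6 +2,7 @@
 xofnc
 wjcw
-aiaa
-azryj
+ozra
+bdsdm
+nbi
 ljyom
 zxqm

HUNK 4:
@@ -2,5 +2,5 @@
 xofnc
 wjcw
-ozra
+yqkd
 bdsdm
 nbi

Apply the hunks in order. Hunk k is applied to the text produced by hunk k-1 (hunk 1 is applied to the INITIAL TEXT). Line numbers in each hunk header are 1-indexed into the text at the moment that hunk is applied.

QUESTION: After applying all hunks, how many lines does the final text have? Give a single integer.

Answer: 8

Derivation:
Hunk 1: at line 1 remove [zwj,whri] add [ukuk] -> 6 lines: nqyi xofnc ukuk azryj ljyom zxqm
Hunk 2: at line 1 remove [ukuk] add [wjcw,aiaa] -> 7 lines: nqyi xofnc wjcw aiaa azryj ljyom zxqm
Hunk 3: at line 2 remove [aiaa,azryj] add [ozra,bdsdm,nbi] -> 8 lines: nqyi xofnc wjcw ozra bdsdm nbi ljyom zxqm
Hunk 4: at line 2 remove [ozra] add [yqkd] -> 8 lines: nqyi xofnc wjcw yqkd bdsdm nbi ljyom zxqm
Final line count: 8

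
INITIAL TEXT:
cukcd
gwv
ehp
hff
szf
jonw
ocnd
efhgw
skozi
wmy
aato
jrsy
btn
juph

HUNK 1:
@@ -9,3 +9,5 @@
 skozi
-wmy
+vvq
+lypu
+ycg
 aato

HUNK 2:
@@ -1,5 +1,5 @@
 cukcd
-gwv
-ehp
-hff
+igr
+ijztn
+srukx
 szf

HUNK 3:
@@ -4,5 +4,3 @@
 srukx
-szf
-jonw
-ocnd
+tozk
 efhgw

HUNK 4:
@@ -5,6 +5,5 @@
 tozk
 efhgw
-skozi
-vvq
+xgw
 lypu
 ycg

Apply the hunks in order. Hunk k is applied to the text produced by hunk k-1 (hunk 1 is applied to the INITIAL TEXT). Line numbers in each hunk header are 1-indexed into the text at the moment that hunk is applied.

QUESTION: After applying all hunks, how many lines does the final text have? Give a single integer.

Answer: 13

Derivation:
Hunk 1: at line 9 remove [wmy] add [vvq,lypu,ycg] -> 16 lines: cukcd gwv ehp hff szf jonw ocnd efhgw skozi vvq lypu ycg aato jrsy btn juph
Hunk 2: at line 1 remove [gwv,ehp,hff] add [igr,ijztn,srukx] -> 16 lines: cukcd igr ijztn srukx szf jonw ocnd efhgw skozi vvq lypu ycg aato jrsy btn juph
Hunk 3: at line 4 remove [szf,jonw,ocnd] add [tozk] -> 14 lines: cukcd igr ijztn srukx tozk efhgw skozi vvq lypu ycg aato jrsy btn juph
Hunk 4: at line 5 remove [skozi,vvq] add [xgw] -> 13 lines: cukcd igr ijztn srukx tozk efhgw xgw lypu ycg aato jrsy btn juph
Final line count: 13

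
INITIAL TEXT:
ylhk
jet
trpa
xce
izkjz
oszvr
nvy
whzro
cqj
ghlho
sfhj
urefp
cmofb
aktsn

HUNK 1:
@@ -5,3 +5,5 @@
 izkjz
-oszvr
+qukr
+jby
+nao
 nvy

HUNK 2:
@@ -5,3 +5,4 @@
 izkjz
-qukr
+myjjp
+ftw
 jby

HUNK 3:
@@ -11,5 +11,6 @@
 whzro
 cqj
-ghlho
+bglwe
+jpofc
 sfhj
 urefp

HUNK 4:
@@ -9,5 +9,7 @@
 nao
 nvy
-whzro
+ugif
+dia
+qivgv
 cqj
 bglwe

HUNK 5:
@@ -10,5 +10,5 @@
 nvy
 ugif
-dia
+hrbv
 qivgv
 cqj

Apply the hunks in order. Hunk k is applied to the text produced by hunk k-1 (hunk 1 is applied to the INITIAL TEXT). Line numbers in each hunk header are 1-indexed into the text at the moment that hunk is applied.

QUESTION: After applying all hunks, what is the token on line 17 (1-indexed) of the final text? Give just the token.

Hunk 1: at line 5 remove [oszvr] add [qukr,jby,nao] -> 16 lines: ylhk jet trpa xce izkjz qukr jby nao nvy whzro cqj ghlho sfhj urefp cmofb aktsn
Hunk 2: at line 5 remove [qukr] add [myjjp,ftw] -> 17 lines: ylhk jet trpa xce izkjz myjjp ftw jby nao nvy whzro cqj ghlho sfhj urefp cmofb aktsn
Hunk 3: at line 11 remove [ghlho] add [bglwe,jpofc] -> 18 lines: ylhk jet trpa xce izkjz myjjp ftw jby nao nvy whzro cqj bglwe jpofc sfhj urefp cmofb aktsn
Hunk 4: at line 9 remove [whzro] add [ugif,dia,qivgv] -> 20 lines: ylhk jet trpa xce izkjz myjjp ftw jby nao nvy ugif dia qivgv cqj bglwe jpofc sfhj urefp cmofb aktsn
Hunk 5: at line 10 remove [dia] add [hrbv] -> 20 lines: ylhk jet trpa xce izkjz myjjp ftw jby nao nvy ugif hrbv qivgv cqj bglwe jpofc sfhj urefp cmofb aktsn
Final line 17: sfhj

Answer: sfhj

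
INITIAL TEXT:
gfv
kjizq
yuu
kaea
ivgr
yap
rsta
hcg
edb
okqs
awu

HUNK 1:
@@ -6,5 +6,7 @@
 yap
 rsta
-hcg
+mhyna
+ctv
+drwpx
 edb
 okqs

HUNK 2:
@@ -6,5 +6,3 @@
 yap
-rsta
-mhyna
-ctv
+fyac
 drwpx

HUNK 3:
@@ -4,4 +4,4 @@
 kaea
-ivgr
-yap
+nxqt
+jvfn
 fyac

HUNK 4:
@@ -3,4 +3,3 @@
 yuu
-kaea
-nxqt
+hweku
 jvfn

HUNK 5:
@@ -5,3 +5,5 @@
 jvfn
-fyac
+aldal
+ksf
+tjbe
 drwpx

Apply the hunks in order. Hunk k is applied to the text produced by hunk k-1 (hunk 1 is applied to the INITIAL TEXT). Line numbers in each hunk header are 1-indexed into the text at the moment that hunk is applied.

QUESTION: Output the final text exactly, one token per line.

Answer: gfv
kjizq
yuu
hweku
jvfn
aldal
ksf
tjbe
drwpx
edb
okqs
awu

Derivation:
Hunk 1: at line 6 remove [hcg] add [mhyna,ctv,drwpx] -> 13 lines: gfv kjizq yuu kaea ivgr yap rsta mhyna ctv drwpx edb okqs awu
Hunk 2: at line 6 remove [rsta,mhyna,ctv] add [fyac] -> 11 lines: gfv kjizq yuu kaea ivgr yap fyac drwpx edb okqs awu
Hunk 3: at line 4 remove [ivgr,yap] add [nxqt,jvfn] -> 11 lines: gfv kjizq yuu kaea nxqt jvfn fyac drwpx edb okqs awu
Hunk 4: at line 3 remove [kaea,nxqt] add [hweku] -> 10 lines: gfv kjizq yuu hweku jvfn fyac drwpx edb okqs awu
Hunk 5: at line 5 remove [fyac] add [aldal,ksf,tjbe] -> 12 lines: gfv kjizq yuu hweku jvfn aldal ksf tjbe drwpx edb okqs awu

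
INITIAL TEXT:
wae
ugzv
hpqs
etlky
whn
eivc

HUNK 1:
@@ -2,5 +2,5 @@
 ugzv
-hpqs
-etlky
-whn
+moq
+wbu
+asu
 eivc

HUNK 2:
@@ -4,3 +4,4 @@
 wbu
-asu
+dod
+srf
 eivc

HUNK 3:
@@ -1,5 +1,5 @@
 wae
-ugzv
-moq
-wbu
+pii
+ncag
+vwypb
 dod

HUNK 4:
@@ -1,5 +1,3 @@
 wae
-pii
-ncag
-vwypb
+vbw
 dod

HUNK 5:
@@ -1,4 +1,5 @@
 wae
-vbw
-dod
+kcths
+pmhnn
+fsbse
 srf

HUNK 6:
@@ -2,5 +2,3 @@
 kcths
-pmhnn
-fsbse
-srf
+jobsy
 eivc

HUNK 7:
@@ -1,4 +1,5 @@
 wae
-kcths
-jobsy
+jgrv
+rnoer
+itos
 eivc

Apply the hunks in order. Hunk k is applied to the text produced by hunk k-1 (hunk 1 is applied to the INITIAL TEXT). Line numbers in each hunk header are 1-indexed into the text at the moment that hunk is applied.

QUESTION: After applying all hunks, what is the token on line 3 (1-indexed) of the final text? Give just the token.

Hunk 1: at line 2 remove [hpqs,etlky,whn] add [moq,wbu,asu] -> 6 lines: wae ugzv moq wbu asu eivc
Hunk 2: at line 4 remove [asu] add [dod,srf] -> 7 lines: wae ugzv moq wbu dod srf eivc
Hunk 3: at line 1 remove [ugzv,moq,wbu] add [pii,ncag,vwypb] -> 7 lines: wae pii ncag vwypb dod srf eivc
Hunk 4: at line 1 remove [pii,ncag,vwypb] add [vbw] -> 5 lines: wae vbw dod srf eivc
Hunk 5: at line 1 remove [vbw,dod] add [kcths,pmhnn,fsbse] -> 6 lines: wae kcths pmhnn fsbse srf eivc
Hunk 6: at line 2 remove [pmhnn,fsbse,srf] add [jobsy] -> 4 lines: wae kcths jobsy eivc
Hunk 7: at line 1 remove [kcths,jobsy] add [jgrv,rnoer,itos] -> 5 lines: wae jgrv rnoer itos eivc
Final line 3: rnoer

Answer: rnoer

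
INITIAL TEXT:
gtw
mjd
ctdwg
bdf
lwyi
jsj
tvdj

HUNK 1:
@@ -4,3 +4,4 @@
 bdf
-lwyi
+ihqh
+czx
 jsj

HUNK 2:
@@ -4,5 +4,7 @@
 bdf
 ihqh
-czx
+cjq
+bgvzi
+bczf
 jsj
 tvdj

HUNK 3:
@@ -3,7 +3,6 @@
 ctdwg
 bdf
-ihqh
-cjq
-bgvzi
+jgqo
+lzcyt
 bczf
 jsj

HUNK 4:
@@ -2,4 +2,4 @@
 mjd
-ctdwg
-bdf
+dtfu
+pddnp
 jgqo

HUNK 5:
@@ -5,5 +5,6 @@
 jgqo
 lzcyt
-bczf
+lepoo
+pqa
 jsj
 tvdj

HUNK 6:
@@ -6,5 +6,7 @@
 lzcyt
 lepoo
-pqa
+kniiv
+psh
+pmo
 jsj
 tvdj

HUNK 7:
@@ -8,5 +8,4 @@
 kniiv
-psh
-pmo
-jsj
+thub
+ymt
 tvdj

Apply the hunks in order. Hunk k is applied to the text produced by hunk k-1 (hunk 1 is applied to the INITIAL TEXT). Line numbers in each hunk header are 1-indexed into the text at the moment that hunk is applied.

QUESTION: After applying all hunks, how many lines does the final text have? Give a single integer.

Answer: 11

Derivation:
Hunk 1: at line 4 remove [lwyi] add [ihqh,czx] -> 8 lines: gtw mjd ctdwg bdf ihqh czx jsj tvdj
Hunk 2: at line 4 remove [czx] add [cjq,bgvzi,bczf] -> 10 lines: gtw mjd ctdwg bdf ihqh cjq bgvzi bczf jsj tvdj
Hunk 3: at line 3 remove [ihqh,cjq,bgvzi] add [jgqo,lzcyt] -> 9 lines: gtw mjd ctdwg bdf jgqo lzcyt bczf jsj tvdj
Hunk 4: at line 2 remove [ctdwg,bdf] add [dtfu,pddnp] -> 9 lines: gtw mjd dtfu pddnp jgqo lzcyt bczf jsj tvdj
Hunk 5: at line 5 remove [bczf] add [lepoo,pqa] -> 10 lines: gtw mjd dtfu pddnp jgqo lzcyt lepoo pqa jsj tvdj
Hunk 6: at line 6 remove [pqa] add [kniiv,psh,pmo] -> 12 lines: gtw mjd dtfu pddnp jgqo lzcyt lepoo kniiv psh pmo jsj tvdj
Hunk 7: at line 8 remove [psh,pmo,jsj] add [thub,ymt] -> 11 lines: gtw mjd dtfu pddnp jgqo lzcyt lepoo kniiv thub ymt tvdj
Final line count: 11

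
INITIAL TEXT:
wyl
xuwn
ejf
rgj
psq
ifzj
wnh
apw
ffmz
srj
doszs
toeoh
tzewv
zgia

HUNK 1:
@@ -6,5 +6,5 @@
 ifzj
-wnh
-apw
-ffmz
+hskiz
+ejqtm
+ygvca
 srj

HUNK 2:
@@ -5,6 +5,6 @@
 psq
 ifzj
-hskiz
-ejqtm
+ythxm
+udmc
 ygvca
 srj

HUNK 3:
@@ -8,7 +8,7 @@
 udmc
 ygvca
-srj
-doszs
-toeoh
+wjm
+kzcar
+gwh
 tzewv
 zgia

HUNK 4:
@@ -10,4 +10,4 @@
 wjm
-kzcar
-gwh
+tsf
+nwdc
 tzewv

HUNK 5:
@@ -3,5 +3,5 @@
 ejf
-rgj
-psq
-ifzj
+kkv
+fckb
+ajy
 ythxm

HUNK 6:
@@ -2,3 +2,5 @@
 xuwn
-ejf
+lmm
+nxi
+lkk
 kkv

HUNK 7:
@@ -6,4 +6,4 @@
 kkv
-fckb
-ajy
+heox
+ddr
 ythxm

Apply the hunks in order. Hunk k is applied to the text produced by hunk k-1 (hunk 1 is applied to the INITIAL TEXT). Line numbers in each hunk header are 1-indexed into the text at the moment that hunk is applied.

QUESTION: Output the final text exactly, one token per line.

Hunk 1: at line 6 remove [wnh,apw,ffmz] add [hskiz,ejqtm,ygvca] -> 14 lines: wyl xuwn ejf rgj psq ifzj hskiz ejqtm ygvca srj doszs toeoh tzewv zgia
Hunk 2: at line 5 remove [hskiz,ejqtm] add [ythxm,udmc] -> 14 lines: wyl xuwn ejf rgj psq ifzj ythxm udmc ygvca srj doszs toeoh tzewv zgia
Hunk 3: at line 8 remove [srj,doszs,toeoh] add [wjm,kzcar,gwh] -> 14 lines: wyl xuwn ejf rgj psq ifzj ythxm udmc ygvca wjm kzcar gwh tzewv zgia
Hunk 4: at line 10 remove [kzcar,gwh] add [tsf,nwdc] -> 14 lines: wyl xuwn ejf rgj psq ifzj ythxm udmc ygvca wjm tsf nwdc tzewv zgia
Hunk 5: at line 3 remove [rgj,psq,ifzj] add [kkv,fckb,ajy] -> 14 lines: wyl xuwn ejf kkv fckb ajy ythxm udmc ygvca wjm tsf nwdc tzewv zgia
Hunk 6: at line 2 remove [ejf] add [lmm,nxi,lkk] -> 16 lines: wyl xuwn lmm nxi lkk kkv fckb ajy ythxm udmc ygvca wjm tsf nwdc tzewv zgia
Hunk 7: at line 6 remove [fckb,ajy] add [heox,ddr] -> 16 lines: wyl xuwn lmm nxi lkk kkv heox ddr ythxm udmc ygvca wjm tsf nwdc tzewv zgia

Answer: wyl
xuwn
lmm
nxi
lkk
kkv
heox
ddr
ythxm
udmc
ygvca
wjm
tsf
nwdc
tzewv
zgia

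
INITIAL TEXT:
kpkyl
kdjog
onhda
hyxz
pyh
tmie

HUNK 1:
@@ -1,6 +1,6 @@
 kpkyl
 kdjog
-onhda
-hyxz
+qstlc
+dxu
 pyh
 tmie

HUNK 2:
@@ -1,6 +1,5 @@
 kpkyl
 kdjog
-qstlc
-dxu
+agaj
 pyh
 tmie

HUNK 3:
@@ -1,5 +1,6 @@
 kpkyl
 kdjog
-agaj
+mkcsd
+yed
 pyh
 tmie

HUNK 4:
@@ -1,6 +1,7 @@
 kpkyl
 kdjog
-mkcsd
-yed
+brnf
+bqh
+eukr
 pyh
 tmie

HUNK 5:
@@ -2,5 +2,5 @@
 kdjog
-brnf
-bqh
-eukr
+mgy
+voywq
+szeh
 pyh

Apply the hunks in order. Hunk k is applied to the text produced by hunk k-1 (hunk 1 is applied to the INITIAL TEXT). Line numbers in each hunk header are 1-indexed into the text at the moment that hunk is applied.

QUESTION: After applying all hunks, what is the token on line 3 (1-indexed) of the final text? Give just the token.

Answer: mgy

Derivation:
Hunk 1: at line 1 remove [onhda,hyxz] add [qstlc,dxu] -> 6 lines: kpkyl kdjog qstlc dxu pyh tmie
Hunk 2: at line 1 remove [qstlc,dxu] add [agaj] -> 5 lines: kpkyl kdjog agaj pyh tmie
Hunk 3: at line 1 remove [agaj] add [mkcsd,yed] -> 6 lines: kpkyl kdjog mkcsd yed pyh tmie
Hunk 4: at line 1 remove [mkcsd,yed] add [brnf,bqh,eukr] -> 7 lines: kpkyl kdjog brnf bqh eukr pyh tmie
Hunk 5: at line 2 remove [brnf,bqh,eukr] add [mgy,voywq,szeh] -> 7 lines: kpkyl kdjog mgy voywq szeh pyh tmie
Final line 3: mgy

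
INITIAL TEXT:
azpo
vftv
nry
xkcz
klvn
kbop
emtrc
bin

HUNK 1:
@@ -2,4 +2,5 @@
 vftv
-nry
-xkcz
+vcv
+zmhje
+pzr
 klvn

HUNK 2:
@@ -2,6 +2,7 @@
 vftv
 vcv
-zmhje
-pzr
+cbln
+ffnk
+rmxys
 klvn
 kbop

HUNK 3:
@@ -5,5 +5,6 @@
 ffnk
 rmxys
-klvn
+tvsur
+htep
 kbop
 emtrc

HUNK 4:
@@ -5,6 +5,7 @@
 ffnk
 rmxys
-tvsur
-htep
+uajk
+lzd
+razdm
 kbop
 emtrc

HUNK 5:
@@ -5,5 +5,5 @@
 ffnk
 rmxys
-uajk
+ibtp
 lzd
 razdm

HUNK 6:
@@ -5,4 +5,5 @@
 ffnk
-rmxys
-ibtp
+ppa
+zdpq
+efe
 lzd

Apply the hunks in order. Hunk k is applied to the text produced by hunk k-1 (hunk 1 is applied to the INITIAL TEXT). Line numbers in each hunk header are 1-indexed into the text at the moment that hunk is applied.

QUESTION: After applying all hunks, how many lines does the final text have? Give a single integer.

Answer: 13

Derivation:
Hunk 1: at line 2 remove [nry,xkcz] add [vcv,zmhje,pzr] -> 9 lines: azpo vftv vcv zmhje pzr klvn kbop emtrc bin
Hunk 2: at line 2 remove [zmhje,pzr] add [cbln,ffnk,rmxys] -> 10 lines: azpo vftv vcv cbln ffnk rmxys klvn kbop emtrc bin
Hunk 3: at line 5 remove [klvn] add [tvsur,htep] -> 11 lines: azpo vftv vcv cbln ffnk rmxys tvsur htep kbop emtrc bin
Hunk 4: at line 5 remove [tvsur,htep] add [uajk,lzd,razdm] -> 12 lines: azpo vftv vcv cbln ffnk rmxys uajk lzd razdm kbop emtrc bin
Hunk 5: at line 5 remove [uajk] add [ibtp] -> 12 lines: azpo vftv vcv cbln ffnk rmxys ibtp lzd razdm kbop emtrc bin
Hunk 6: at line 5 remove [rmxys,ibtp] add [ppa,zdpq,efe] -> 13 lines: azpo vftv vcv cbln ffnk ppa zdpq efe lzd razdm kbop emtrc bin
Final line count: 13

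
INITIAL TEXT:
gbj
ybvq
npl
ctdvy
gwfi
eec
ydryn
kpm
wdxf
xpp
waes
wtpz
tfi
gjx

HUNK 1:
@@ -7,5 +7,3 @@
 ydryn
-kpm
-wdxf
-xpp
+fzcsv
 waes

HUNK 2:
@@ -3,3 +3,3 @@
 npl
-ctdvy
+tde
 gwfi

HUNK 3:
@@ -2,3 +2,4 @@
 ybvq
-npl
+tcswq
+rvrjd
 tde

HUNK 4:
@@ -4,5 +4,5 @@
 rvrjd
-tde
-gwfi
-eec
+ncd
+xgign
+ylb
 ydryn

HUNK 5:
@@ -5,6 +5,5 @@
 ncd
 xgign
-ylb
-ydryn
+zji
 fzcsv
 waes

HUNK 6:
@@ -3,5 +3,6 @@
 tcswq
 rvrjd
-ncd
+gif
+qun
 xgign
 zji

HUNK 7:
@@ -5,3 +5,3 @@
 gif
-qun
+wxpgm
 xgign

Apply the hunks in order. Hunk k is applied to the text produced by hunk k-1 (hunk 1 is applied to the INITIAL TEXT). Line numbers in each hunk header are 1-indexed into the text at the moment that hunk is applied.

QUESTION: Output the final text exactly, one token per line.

Answer: gbj
ybvq
tcswq
rvrjd
gif
wxpgm
xgign
zji
fzcsv
waes
wtpz
tfi
gjx

Derivation:
Hunk 1: at line 7 remove [kpm,wdxf,xpp] add [fzcsv] -> 12 lines: gbj ybvq npl ctdvy gwfi eec ydryn fzcsv waes wtpz tfi gjx
Hunk 2: at line 3 remove [ctdvy] add [tde] -> 12 lines: gbj ybvq npl tde gwfi eec ydryn fzcsv waes wtpz tfi gjx
Hunk 3: at line 2 remove [npl] add [tcswq,rvrjd] -> 13 lines: gbj ybvq tcswq rvrjd tde gwfi eec ydryn fzcsv waes wtpz tfi gjx
Hunk 4: at line 4 remove [tde,gwfi,eec] add [ncd,xgign,ylb] -> 13 lines: gbj ybvq tcswq rvrjd ncd xgign ylb ydryn fzcsv waes wtpz tfi gjx
Hunk 5: at line 5 remove [ylb,ydryn] add [zji] -> 12 lines: gbj ybvq tcswq rvrjd ncd xgign zji fzcsv waes wtpz tfi gjx
Hunk 6: at line 3 remove [ncd] add [gif,qun] -> 13 lines: gbj ybvq tcswq rvrjd gif qun xgign zji fzcsv waes wtpz tfi gjx
Hunk 7: at line 5 remove [qun] add [wxpgm] -> 13 lines: gbj ybvq tcswq rvrjd gif wxpgm xgign zji fzcsv waes wtpz tfi gjx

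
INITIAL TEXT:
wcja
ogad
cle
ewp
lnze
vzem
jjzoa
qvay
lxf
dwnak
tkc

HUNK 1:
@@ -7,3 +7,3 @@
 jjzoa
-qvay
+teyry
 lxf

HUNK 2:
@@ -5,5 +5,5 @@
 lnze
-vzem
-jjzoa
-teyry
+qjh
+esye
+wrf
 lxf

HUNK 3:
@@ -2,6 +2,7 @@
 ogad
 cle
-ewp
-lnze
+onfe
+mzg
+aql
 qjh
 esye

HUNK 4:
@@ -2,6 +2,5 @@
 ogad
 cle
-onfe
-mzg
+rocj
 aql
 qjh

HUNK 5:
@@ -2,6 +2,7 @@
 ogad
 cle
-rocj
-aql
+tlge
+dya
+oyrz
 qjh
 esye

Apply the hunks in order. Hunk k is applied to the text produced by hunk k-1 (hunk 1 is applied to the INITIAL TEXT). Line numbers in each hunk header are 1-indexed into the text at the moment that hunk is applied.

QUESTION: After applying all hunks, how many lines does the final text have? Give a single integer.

Hunk 1: at line 7 remove [qvay] add [teyry] -> 11 lines: wcja ogad cle ewp lnze vzem jjzoa teyry lxf dwnak tkc
Hunk 2: at line 5 remove [vzem,jjzoa,teyry] add [qjh,esye,wrf] -> 11 lines: wcja ogad cle ewp lnze qjh esye wrf lxf dwnak tkc
Hunk 3: at line 2 remove [ewp,lnze] add [onfe,mzg,aql] -> 12 lines: wcja ogad cle onfe mzg aql qjh esye wrf lxf dwnak tkc
Hunk 4: at line 2 remove [onfe,mzg] add [rocj] -> 11 lines: wcja ogad cle rocj aql qjh esye wrf lxf dwnak tkc
Hunk 5: at line 2 remove [rocj,aql] add [tlge,dya,oyrz] -> 12 lines: wcja ogad cle tlge dya oyrz qjh esye wrf lxf dwnak tkc
Final line count: 12

Answer: 12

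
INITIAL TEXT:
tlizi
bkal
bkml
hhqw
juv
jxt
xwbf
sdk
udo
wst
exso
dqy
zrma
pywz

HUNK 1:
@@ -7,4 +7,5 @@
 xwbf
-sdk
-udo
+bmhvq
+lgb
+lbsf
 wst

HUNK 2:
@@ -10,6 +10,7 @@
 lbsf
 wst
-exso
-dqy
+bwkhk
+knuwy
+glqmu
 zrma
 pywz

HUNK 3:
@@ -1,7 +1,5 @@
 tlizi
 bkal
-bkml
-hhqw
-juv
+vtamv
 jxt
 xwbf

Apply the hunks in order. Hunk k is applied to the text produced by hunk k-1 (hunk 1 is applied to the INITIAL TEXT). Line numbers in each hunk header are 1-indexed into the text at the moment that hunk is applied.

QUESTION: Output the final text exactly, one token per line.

Answer: tlizi
bkal
vtamv
jxt
xwbf
bmhvq
lgb
lbsf
wst
bwkhk
knuwy
glqmu
zrma
pywz

Derivation:
Hunk 1: at line 7 remove [sdk,udo] add [bmhvq,lgb,lbsf] -> 15 lines: tlizi bkal bkml hhqw juv jxt xwbf bmhvq lgb lbsf wst exso dqy zrma pywz
Hunk 2: at line 10 remove [exso,dqy] add [bwkhk,knuwy,glqmu] -> 16 lines: tlizi bkal bkml hhqw juv jxt xwbf bmhvq lgb lbsf wst bwkhk knuwy glqmu zrma pywz
Hunk 3: at line 1 remove [bkml,hhqw,juv] add [vtamv] -> 14 lines: tlizi bkal vtamv jxt xwbf bmhvq lgb lbsf wst bwkhk knuwy glqmu zrma pywz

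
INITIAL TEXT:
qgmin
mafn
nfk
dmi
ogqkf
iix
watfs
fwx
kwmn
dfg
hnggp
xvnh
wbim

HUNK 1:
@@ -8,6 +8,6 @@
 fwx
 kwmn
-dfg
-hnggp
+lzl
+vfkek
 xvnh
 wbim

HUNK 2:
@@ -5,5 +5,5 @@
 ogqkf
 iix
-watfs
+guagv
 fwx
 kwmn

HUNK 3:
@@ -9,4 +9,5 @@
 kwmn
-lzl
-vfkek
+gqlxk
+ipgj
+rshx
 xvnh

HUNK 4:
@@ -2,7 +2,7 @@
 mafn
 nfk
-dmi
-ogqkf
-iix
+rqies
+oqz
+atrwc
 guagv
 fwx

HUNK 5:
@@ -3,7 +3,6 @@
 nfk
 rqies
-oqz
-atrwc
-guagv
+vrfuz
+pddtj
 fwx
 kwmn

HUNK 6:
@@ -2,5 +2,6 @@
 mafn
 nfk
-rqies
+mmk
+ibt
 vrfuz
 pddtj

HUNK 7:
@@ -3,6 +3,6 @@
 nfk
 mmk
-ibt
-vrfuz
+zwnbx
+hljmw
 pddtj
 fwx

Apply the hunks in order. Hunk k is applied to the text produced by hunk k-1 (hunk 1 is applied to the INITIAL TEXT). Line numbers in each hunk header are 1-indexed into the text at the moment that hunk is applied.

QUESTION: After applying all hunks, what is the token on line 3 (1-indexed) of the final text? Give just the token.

Hunk 1: at line 8 remove [dfg,hnggp] add [lzl,vfkek] -> 13 lines: qgmin mafn nfk dmi ogqkf iix watfs fwx kwmn lzl vfkek xvnh wbim
Hunk 2: at line 5 remove [watfs] add [guagv] -> 13 lines: qgmin mafn nfk dmi ogqkf iix guagv fwx kwmn lzl vfkek xvnh wbim
Hunk 3: at line 9 remove [lzl,vfkek] add [gqlxk,ipgj,rshx] -> 14 lines: qgmin mafn nfk dmi ogqkf iix guagv fwx kwmn gqlxk ipgj rshx xvnh wbim
Hunk 4: at line 2 remove [dmi,ogqkf,iix] add [rqies,oqz,atrwc] -> 14 lines: qgmin mafn nfk rqies oqz atrwc guagv fwx kwmn gqlxk ipgj rshx xvnh wbim
Hunk 5: at line 3 remove [oqz,atrwc,guagv] add [vrfuz,pddtj] -> 13 lines: qgmin mafn nfk rqies vrfuz pddtj fwx kwmn gqlxk ipgj rshx xvnh wbim
Hunk 6: at line 2 remove [rqies] add [mmk,ibt] -> 14 lines: qgmin mafn nfk mmk ibt vrfuz pddtj fwx kwmn gqlxk ipgj rshx xvnh wbim
Hunk 7: at line 3 remove [ibt,vrfuz] add [zwnbx,hljmw] -> 14 lines: qgmin mafn nfk mmk zwnbx hljmw pddtj fwx kwmn gqlxk ipgj rshx xvnh wbim
Final line 3: nfk

Answer: nfk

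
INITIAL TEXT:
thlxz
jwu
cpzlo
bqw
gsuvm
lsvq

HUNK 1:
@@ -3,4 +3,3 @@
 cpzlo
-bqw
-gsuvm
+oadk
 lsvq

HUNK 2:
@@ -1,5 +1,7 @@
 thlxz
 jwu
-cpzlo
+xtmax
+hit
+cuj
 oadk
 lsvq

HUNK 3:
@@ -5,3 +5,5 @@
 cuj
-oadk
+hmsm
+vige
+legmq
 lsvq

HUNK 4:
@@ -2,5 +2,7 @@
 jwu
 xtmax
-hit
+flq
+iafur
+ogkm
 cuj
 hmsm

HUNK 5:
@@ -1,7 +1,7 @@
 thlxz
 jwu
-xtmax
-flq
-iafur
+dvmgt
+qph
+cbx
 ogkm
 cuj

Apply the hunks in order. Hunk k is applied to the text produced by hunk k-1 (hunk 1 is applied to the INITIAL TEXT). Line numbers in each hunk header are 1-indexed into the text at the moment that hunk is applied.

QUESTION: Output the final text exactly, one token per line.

Hunk 1: at line 3 remove [bqw,gsuvm] add [oadk] -> 5 lines: thlxz jwu cpzlo oadk lsvq
Hunk 2: at line 1 remove [cpzlo] add [xtmax,hit,cuj] -> 7 lines: thlxz jwu xtmax hit cuj oadk lsvq
Hunk 3: at line 5 remove [oadk] add [hmsm,vige,legmq] -> 9 lines: thlxz jwu xtmax hit cuj hmsm vige legmq lsvq
Hunk 4: at line 2 remove [hit] add [flq,iafur,ogkm] -> 11 lines: thlxz jwu xtmax flq iafur ogkm cuj hmsm vige legmq lsvq
Hunk 5: at line 1 remove [xtmax,flq,iafur] add [dvmgt,qph,cbx] -> 11 lines: thlxz jwu dvmgt qph cbx ogkm cuj hmsm vige legmq lsvq

Answer: thlxz
jwu
dvmgt
qph
cbx
ogkm
cuj
hmsm
vige
legmq
lsvq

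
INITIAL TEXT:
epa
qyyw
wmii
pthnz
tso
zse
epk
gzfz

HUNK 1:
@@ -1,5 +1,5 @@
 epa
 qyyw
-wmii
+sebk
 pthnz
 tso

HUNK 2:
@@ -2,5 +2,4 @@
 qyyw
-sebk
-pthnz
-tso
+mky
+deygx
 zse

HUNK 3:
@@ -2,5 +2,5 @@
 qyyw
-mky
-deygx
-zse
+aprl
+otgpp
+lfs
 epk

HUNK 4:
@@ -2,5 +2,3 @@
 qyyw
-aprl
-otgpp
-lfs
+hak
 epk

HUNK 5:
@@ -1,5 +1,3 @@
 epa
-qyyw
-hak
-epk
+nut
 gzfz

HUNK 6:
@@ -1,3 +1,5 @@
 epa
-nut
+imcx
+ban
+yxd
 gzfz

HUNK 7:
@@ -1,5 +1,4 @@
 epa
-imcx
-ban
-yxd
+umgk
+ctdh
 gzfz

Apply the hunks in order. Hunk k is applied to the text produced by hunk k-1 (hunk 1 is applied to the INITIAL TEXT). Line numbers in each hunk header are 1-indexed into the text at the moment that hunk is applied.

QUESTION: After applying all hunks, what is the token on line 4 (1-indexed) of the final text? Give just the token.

Answer: gzfz

Derivation:
Hunk 1: at line 1 remove [wmii] add [sebk] -> 8 lines: epa qyyw sebk pthnz tso zse epk gzfz
Hunk 2: at line 2 remove [sebk,pthnz,tso] add [mky,deygx] -> 7 lines: epa qyyw mky deygx zse epk gzfz
Hunk 3: at line 2 remove [mky,deygx,zse] add [aprl,otgpp,lfs] -> 7 lines: epa qyyw aprl otgpp lfs epk gzfz
Hunk 4: at line 2 remove [aprl,otgpp,lfs] add [hak] -> 5 lines: epa qyyw hak epk gzfz
Hunk 5: at line 1 remove [qyyw,hak,epk] add [nut] -> 3 lines: epa nut gzfz
Hunk 6: at line 1 remove [nut] add [imcx,ban,yxd] -> 5 lines: epa imcx ban yxd gzfz
Hunk 7: at line 1 remove [imcx,ban,yxd] add [umgk,ctdh] -> 4 lines: epa umgk ctdh gzfz
Final line 4: gzfz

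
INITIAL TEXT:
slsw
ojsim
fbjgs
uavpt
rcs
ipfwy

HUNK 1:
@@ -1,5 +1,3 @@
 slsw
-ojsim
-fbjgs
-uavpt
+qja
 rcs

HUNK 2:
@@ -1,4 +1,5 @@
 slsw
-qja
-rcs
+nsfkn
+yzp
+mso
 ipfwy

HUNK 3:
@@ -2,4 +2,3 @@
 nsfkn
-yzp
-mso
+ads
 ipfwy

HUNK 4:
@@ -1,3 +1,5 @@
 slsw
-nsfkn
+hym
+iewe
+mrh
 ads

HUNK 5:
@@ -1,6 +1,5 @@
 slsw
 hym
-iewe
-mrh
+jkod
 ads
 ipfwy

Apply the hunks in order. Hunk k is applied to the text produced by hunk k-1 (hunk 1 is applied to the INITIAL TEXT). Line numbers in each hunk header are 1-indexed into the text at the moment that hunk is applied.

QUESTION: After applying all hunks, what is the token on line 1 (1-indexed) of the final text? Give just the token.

Answer: slsw

Derivation:
Hunk 1: at line 1 remove [ojsim,fbjgs,uavpt] add [qja] -> 4 lines: slsw qja rcs ipfwy
Hunk 2: at line 1 remove [qja,rcs] add [nsfkn,yzp,mso] -> 5 lines: slsw nsfkn yzp mso ipfwy
Hunk 3: at line 2 remove [yzp,mso] add [ads] -> 4 lines: slsw nsfkn ads ipfwy
Hunk 4: at line 1 remove [nsfkn] add [hym,iewe,mrh] -> 6 lines: slsw hym iewe mrh ads ipfwy
Hunk 5: at line 1 remove [iewe,mrh] add [jkod] -> 5 lines: slsw hym jkod ads ipfwy
Final line 1: slsw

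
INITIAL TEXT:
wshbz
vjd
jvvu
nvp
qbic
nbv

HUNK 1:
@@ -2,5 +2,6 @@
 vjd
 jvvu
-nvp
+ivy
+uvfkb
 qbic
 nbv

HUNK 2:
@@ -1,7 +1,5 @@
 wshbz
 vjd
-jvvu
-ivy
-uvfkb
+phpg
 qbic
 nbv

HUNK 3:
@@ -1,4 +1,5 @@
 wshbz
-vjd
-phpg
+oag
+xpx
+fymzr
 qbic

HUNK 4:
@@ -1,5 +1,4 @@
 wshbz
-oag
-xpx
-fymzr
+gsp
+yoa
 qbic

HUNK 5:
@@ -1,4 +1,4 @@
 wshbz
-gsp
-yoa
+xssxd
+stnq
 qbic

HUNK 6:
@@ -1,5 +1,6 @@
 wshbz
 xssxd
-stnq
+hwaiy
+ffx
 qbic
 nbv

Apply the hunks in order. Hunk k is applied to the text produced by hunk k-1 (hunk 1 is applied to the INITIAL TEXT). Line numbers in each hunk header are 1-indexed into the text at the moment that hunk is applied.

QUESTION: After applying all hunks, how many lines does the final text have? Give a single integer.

Hunk 1: at line 2 remove [nvp] add [ivy,uvfkb] -> 7 lines: wshbz vjd jvvu ivy uvfkb qbic nbv
Hunk 2: at line 1 remove [jvvu,ivy,uvfkb] add [phpg] -> 5 lines: wshbz vjd phpg qbic nbv
Hunk 3: at line 1 remove [vjd,phpg] add [oag,xpx,fymzr] -> 6 lines: wshbz oag xpx fymzr qbic nbv
Hunk 4: at line 1 remove [oag,xpx,fymzr] add [gsp,yoa] -> 5 lines: wshbz gsp yoa qbic nbv
Hunk 5: at line 1 remove [gsp,yoa] add [xssxd,stnq] -> 5 lines: wshbz xssxd stnq qbic nbv
Hunk 6: at line 1 remove [stnq] add [hwaiy,ffx] -> 6 lines: wshbz xssxd hwaiy ffx qbic nbv
Final line count: 6

Answer: 6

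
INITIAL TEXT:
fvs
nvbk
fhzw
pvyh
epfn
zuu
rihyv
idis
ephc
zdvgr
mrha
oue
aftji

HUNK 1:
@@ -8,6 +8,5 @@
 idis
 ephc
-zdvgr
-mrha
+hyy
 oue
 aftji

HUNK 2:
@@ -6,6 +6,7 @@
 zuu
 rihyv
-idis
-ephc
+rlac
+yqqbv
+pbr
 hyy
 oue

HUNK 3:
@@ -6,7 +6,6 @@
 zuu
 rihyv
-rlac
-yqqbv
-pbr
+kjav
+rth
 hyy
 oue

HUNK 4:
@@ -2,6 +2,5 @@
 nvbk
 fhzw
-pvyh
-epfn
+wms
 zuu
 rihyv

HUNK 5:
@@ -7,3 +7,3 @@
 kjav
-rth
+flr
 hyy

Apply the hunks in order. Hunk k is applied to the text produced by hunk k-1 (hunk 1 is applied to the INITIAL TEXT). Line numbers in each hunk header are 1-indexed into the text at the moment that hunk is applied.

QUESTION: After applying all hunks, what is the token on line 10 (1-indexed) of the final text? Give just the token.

Answer: oue

Derivation:
Hunk 1: at line 8 remove [zdvgr,mrha] add [hyy] -> 12 lines: fvs nvbk fhzw pvyh epfn zuu rihyv idis ephc hyy oue aftji
Hunk 2: at line 6 remove [idis,ephc] add [rlac,yqqbv,pbr] -> 13 lines: fvs nvbk fhzw pvyh epfn zuu rihyv rlac yqqbv pbr hyy oue aftji
Hunk 3: at line 6 remove [rlac,yqqbv,pbr] add [kjav,rth] -> 12 lines: fvs nvbk fhzw pvyh epfn zuu rihyv kjav rth hyy oue aftji
Hunk 4: at line 2 remove [pvyh,epfn] add [wms] -> 11 lines: fvs nvbk fhzw wms zuu rihyv kjav rth hyy oue aftji
Hunk 5: at line 7 remove [rth] add [flr] -> 11 lines: fvs nvbk fhzw wms zuu rihyv kjav flr hyy oue aftji
Final line 10: oue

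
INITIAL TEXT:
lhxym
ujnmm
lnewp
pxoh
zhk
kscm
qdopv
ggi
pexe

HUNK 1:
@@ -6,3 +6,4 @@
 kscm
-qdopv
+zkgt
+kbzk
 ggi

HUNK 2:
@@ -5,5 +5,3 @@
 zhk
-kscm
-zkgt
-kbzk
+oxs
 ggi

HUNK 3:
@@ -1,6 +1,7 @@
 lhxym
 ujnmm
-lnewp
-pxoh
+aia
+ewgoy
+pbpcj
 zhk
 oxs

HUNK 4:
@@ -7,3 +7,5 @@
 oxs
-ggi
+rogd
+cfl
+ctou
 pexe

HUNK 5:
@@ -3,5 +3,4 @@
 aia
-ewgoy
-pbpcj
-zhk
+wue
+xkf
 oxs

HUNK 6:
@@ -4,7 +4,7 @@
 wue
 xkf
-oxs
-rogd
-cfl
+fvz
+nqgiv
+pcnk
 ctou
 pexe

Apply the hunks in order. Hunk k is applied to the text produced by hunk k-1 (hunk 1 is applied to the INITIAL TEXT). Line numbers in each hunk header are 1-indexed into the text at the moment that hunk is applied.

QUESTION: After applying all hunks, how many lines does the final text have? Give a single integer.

Answer: 10

Derivation:
Hunk 1: at line 6 remove [qdopv] add [zkgt,kbzk] -> 10 lines: lhxym ujnmm lnewp pxoh zhk kscm zkgt kbzk ggi pexe
Hunk 2: at line 5 remove [kscm,zkgt,kbzk] add [oxs] -> 8 lines: lhxym ujnmm lnewp pxoh zhk oxs ggi pexe
Hunk 3: at line 1 remove [lnewp,pxoh] add [aia,ewgoy,pbpcj] -> 9 lines: lhxym ujnmm aia ewgoy pbpcj zhk oxs ggi pexe
Hunk 4: at line 7 remove [ggi] add [rogd,cfl,ctou] -> 11 lines: lhxym ujnmm aia ewgoy pbpcj zhk oxs rogd cfl ctou pexe
Hunk 5: at line 3 remove [ewgoy,pbpcj,zhk] add [wue,xkf] -> 10 lines: lhxym ujnmm aia wue xkf oxs rogd cfl ctou pexe
Hunk 6: at line 4 remove [oxs,rogd,cfl] add [fvz,nqgiv,pcnk] -> 10 lines: lhxym ujnmm aia wue xkf fvz nqgiv pcnk ctou pexe
Final line count: 10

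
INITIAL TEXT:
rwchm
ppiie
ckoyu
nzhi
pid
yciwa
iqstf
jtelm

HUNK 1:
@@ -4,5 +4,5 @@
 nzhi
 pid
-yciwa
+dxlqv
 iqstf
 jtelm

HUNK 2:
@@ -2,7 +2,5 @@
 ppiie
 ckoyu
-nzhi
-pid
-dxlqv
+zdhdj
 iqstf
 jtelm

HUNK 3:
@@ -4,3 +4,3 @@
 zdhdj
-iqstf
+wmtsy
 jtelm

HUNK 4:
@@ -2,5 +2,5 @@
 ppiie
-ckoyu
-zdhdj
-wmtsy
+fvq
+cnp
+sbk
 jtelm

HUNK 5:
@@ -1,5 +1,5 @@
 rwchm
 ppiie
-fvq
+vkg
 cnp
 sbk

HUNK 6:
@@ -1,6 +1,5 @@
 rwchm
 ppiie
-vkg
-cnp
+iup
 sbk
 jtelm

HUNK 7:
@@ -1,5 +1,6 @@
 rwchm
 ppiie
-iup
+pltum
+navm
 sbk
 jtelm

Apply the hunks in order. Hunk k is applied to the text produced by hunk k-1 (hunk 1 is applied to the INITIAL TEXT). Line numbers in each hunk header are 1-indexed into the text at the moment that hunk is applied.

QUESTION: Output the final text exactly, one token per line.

Answer: rwchm
ppiie
pltum
navm
sbk
jtelm

Derivation:
Hunk 1: at line 4 remove [yciwa] add [dxlqv] -> 8 lines: rwchm ppiie ckoyu nzhi pid dxlqv iqstf jtelm
Hunk 2: at line 2 remove [nzhi,pid,dxlqv] add [zdhdj] -> 6 lines: rwchm ppiie ckoyu zdhdj iqstf jtelm
Hunk 3: at line 4 remove [iqstf] add [wmtsy] -> 6 lines: rwchm ppiie ckoyu zdhdj wmtsy jtelm
Hunk 4: at line 2 remove [ckoyu,zdhdj,wmtsy] add [fvq,cnp,sbk] -> 6 lines: rwchm ppiie fvq cnp sbk jtelm
Hunk 5: at line 1 remove [fvq] add [vkg] -> 6 lines: rwchm ppiie vkg cnp sbk jtelm
Hunk 6: at line 1 remove [vkg,cnp] add [iup] -> 5 lines: rwchm ppiie iup sbk jtelm
Hunk 7: at line 1 remove [iup] add [pltum,navm] -> 6 lines: rwchm ppiie pltum navm sbk jtelm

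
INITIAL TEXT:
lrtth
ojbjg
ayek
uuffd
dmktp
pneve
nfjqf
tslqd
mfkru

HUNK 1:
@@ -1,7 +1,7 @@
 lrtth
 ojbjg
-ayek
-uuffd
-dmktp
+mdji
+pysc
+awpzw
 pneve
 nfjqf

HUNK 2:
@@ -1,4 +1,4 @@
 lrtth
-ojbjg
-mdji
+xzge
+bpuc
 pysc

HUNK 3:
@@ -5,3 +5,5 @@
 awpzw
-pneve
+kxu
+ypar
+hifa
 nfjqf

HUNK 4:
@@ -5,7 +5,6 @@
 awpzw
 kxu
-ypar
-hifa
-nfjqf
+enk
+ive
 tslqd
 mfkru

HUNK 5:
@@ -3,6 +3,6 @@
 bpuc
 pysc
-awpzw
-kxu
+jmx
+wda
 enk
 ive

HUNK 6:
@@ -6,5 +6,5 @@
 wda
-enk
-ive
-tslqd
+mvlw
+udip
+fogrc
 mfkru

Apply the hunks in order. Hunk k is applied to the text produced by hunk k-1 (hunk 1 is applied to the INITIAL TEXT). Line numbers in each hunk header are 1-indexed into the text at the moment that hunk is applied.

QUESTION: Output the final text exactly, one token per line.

Hunk 1: at line 1 remove [ayek,uuffd,dmktp] add [mdji,pysc,awpzw] -> 9 lines: lrtth ojbjg mdji pysc awpzw pneve nfjqf tslqd mfkru
Hunk 2: at line 1 remove [ojbjg,mdji] add [xzge,bpuc] -> 9 lines: lrtth xzge bpuc pysc awpzw pneve nfjqf tslqd mfkru
Hunk 3: at line 5 remove [pneve] add [kxu,ypar,hifa] -> 11 lines: lrtth xzge bpuc pysc awpzw kxu ypar hifa nfjqf tslqd mfkru
Hunk 4: at line 5 remove [ypar,hifa,nfjqf] add [enk,ive] -> 10 lines: lrtth xzge bpuc pysc awpzw kxu enk ive tslqd mfkru
Hunk 5: at line 3 remove [awpzw,kxu] add [jmx,wda] -> 10 lines: lrtth xzge bpuc pysc jmx wda enk ive tslqd mfkru
Hunk 6: at line 6 remove [enk,ive,tslqd] add [mvlw,udip,fogrc] -> 10 lines: lrtth xzge bpuc pysc jmx wda mvlw udip fogrc mfkru

Answer: lrtth
xzge
bpuc
pysc
jmx
wda
mvlw
udip
fogrc
mfkru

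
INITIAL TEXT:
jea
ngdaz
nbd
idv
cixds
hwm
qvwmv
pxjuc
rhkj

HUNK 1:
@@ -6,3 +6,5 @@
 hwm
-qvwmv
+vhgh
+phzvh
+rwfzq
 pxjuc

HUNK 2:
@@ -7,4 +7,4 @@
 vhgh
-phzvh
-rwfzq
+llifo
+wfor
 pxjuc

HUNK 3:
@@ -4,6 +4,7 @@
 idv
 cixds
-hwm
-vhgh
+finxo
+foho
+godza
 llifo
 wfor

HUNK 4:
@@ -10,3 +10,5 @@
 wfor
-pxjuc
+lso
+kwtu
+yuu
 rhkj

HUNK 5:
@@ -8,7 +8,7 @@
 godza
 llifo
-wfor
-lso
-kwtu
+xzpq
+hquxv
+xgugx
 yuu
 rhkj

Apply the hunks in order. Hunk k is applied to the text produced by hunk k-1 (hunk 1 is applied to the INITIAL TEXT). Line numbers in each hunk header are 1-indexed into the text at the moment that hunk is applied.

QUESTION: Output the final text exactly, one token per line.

Hunk 1: at line 6 remove [qvwmv] add [vhgh,phzvh,rwfzq] -> 11 lines: jea ngdaz nbd idv cixds hwm vhgh phzvh rwfzq pxjuc rhkj
Hunk 2: at line 7 remove [phzvh,rwfzq] add [llifo,wfor] -> 11 lines: jea ngdaz nbd idv cixds hwm vhgh llifo wfor pxjuc rhkj
Hunk 3: at line 4 remove [hwm,vhgh] add [finxo,foho,godza] -> 12 lines: jea ngdaz nbd idv cixds finxo foho godza llifo wfor pxjuc rhkj
Hunk 4: at line 10 remove [pxjuc] add [lso,kwtu,yuu] -> 14 lines: jea ngdaz nbd idv cixds finxo foho godza llifo wfor lso kwtu yuu rhkj
Hunk 5: at line 8 remove [wfor,lso,kwtu] add [xzpq,hquxv,xgugx] -> 14 lines: jea ngdaz nbd idv cixds finxo foho godza llifo xzpq hquxv xgugx yuu rhkj

Answer: jea
ngdaz
nbd
idv
cixds
finxo
foho
godza
llifo
xzpq
hquxv
xgugx
yuu
rhkj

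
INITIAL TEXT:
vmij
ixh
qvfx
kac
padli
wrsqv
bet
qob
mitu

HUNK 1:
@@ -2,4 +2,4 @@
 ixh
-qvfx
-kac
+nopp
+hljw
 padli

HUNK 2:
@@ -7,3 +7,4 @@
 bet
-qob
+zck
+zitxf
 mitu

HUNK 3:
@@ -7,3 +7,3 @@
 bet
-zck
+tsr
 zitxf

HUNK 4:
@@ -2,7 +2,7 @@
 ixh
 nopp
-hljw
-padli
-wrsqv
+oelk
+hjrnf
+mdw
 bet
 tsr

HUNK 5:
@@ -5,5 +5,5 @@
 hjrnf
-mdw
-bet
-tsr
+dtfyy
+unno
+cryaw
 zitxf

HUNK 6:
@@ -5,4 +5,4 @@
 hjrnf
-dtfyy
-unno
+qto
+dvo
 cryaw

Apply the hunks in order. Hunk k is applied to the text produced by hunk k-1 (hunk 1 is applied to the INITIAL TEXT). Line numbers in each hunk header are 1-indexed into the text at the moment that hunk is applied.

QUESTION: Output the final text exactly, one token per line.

Answer: vmij
ixh
nopp
oelk
hjrnf
qto
dvo
cryaw
zitxf
mitu

Derivation:
Hunk 1: at line 2 remove [qvfx,kac] add [nopp,hljw] -> 9 lines: vmij ixh nopp hljw padli wrsqv bet qob mitu
Hunk 2: at line 7 remove [qob] add [zck,zitxf] -> 10 lines: vmij ixh nopp hljw padli wrsqv bet zck zitxf mitu
Hunk 3: at line 7 remove [zck] add [tsr] -> 10 lines: vmij ixh nopp hljw padli wrsqv bet tsr zitxf mitu
Hunk 4: at line 2 remove [hljw,padli,wrsqv] add [oelk,hjrnf,mdw] -> 10 lines: vmij ixh nopp oelk hjrnf mdw bet tsr zitxf mitu
Hunk 5: at line 5 remove [mdw,bet,tsr] add [dtfyy,unno,cryaw] -> 10 lines: vmij ixh nopp oelk hjrnf dtfyy unno cryaw zitxf mitu
Hunk 6: at line 5 remove [dtfyy,unno] add [qto,dvo] -> 10 lines: vmij ixh nopp oelk hjrnf qto dvo cryaw zitxf mitu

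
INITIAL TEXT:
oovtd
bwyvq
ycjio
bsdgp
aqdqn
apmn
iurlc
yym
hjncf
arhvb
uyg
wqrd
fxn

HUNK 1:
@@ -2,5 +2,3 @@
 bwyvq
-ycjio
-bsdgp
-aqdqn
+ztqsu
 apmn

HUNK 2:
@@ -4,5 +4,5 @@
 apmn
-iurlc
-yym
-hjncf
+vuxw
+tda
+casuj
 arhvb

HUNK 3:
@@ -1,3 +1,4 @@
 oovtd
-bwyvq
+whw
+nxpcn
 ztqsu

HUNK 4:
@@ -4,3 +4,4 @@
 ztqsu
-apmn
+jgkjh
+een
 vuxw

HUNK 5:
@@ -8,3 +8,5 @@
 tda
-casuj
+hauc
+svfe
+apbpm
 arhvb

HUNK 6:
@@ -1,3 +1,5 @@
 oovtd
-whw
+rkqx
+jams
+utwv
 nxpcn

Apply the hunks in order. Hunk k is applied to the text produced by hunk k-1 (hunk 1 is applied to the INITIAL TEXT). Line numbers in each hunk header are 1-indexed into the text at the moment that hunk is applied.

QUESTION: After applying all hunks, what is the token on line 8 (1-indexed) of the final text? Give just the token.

Hunk 1: at line 2 remove [ycjio,bsdgp,aqdqn] add [ztqsu] -> 11 lines: oovtd bwyvq ztqsu apmn iurlc yym hjncf arhvb uyg wqrd fxn
Hunk 2: at line 4 remove [iurlc,yym,hjncf] add [vuxw,tda,casuj] -> 11 lines: oovtd bwyvq ztqsu apmn vuxw tda casuj arhvb uyg wqrd fxn
Hunk 3: at line 1 remove [bwyvq] add [whw,nxpcn] -> 12 lines: oovtd whw nxpcn ztqsu apmn vuxw tda casuj arhvb uyg wqrd fxn
Hunk 4: at line 4 remove [apmn] add [jgkjh,een] -> 13 lines: oovtd whw nxpcn ztqsu jgkjh een vuxw tda casuj arhvb uyg wqrd fxn
Hunk 5: at line 8 remove [casuj] add [hauc,svfe,apbpm] -> 15 lines: oovtd whw nxpcn ztqsu jgkjh een vuxw tda hauc svfe apbpm arhvb uyg wqrd fxn
Hunk 6: at line 1 remove [whw] add [rkqx,jams,utwv] -> 17 lines: oovtd rkqx jams utwv nxpcn ztqsu jgkjh een vuxw tda hauc svfe apbpm arhvb uyg wqrd fxn
Final line 8: een

Answer: een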